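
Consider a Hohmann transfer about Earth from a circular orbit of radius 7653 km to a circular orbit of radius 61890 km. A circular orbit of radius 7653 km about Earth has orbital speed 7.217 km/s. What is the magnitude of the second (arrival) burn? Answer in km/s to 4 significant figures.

From the circular-orbit relation v² = μ/r at r = 7653 km: μ = v²r = (7.217)² × 7653 = 3.98607×10^5 km³/s².
Semi-major axis of the transfer orbit: a_t = (7653 + 61890)/2 = 34771.5 km.
On the circular orbit at r = 61890 km, v_c = √(μ/r) = 2.538 km/s.
Transfer-orbit speed at the same r (vis-viva, a = a_t): v_t = √[μ(2/r − 1/a_t)] = 1.191 km/s.
Δv₂ = |v_t − v_c| = |1.191 − 2.538| = 1.347 km/s.

Δv₂ = 1.347 km/s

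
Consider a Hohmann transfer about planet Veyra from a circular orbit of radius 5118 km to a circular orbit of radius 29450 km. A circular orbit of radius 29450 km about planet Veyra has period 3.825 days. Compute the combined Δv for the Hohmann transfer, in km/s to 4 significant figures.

From Kepler's third law T² = 4π²r³/μ at r = 29450 km, T = 3.825 days = 3.825 × 86400 s = 3.3048×10^5 s: μ = 4π²r³/T² = 9232.63 km³/s².
Semi-major axis of the transfer orbit: a_t = (5118 + 29450)/2 = 17284 km.
At r₁ the circular-orbit speed is v₁ = √(μ/r₁) = 1.3431 km/s.
Transfer-orbit speed at r₁ (vis-viva): v_p = √[μ(2/r₁ − 1/a_t)] = 1.7532 km/s.
First burn Δv₁ = |v_p − v₁| = 0.4101 km/s.
Circular speed at r₂: v₂ = √(μ/r₂) = 0.5599 km/s.
Transfer-orbit speed at r₂: v_a = √[μ(2/r₂ − 1/a_t)] = 0.3047 km/s.
Second burn Δv₂ = |v₂ − v_a| = 0.2552 km/s.
Total Δv = Δv₁ + Δv₂ = 0.6653 km/s.

Δv = 0.6653 km/s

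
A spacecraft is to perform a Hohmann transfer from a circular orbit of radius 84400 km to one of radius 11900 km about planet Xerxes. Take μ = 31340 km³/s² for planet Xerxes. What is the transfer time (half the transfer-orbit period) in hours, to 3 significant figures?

The Hohmann ellipse has a_t = (r₁ + r₂)/2 = 48150 km.
By Kepler's third law the transfer-orbit period is T = 2π√(a_t³/μ), so t = T/2 = 1.875×10^5 s.
Converting: 1.875×10^5 s ÷ 3600 s/hour = 52.1 hours.

t = 52.1 hours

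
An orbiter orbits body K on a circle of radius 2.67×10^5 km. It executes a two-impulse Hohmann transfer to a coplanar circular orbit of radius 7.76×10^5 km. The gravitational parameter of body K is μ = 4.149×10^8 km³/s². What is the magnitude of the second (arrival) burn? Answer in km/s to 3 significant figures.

Transfer-ellipse semi-major axis a_t = (r₁ + r₂)/2 = (2.670×10^5 + 7.760×10^5)/2 = 5.215×10^5 km.
Circular speed at r = 7.760×10^5 km: v_c = √(μ/r) = 23.123 km/s.
Vis-viva on the transfer ellipse at r = 7.760×10^5 km gives v_t = √[μ(2/r − 1/a_t)] = 16.545 km/s.
Δv₂ = |v_t − v_c| = |16.545 − 23.123| = 6.578 km/s.

Δv₂ = 6.58 km/s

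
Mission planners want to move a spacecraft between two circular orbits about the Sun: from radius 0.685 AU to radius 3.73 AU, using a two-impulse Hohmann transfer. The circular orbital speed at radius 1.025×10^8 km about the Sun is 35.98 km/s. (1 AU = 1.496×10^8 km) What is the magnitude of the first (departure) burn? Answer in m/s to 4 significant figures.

From the circular-orbit relation v² = μ/r at r = 1.025×10^8 km: μ = v²r = (35.98)² × 1.025×10^8 = 1.32692×10^11 km³/s².
In km: r₁ = 0.685 × 1.496×10^8 = 1.02476×10^8 km; r₂ = 3.73 × 1.496×10^8 = 5.58008×10^8 km.
Semi-major axis of the transfer orbit: a_t = (1.02476×10^8 + 5.58008×10^8)/2 = 3.30242×10^8 km.
On the circular orbit at r = 1.02476×10^8 km, v_c = √(μ/r) = 35.984 km/s.
Vis-viva on the transfer ellipse at r = 1.02476×10^8 km gives v_t = √[μ(2/r − 1/a_t)] = 46.775 km/s.
Δv₁ = |v_t − v_c| = |46.775 − 35.984| = 10.79 km/s.

Δv₁ = 10790 m/s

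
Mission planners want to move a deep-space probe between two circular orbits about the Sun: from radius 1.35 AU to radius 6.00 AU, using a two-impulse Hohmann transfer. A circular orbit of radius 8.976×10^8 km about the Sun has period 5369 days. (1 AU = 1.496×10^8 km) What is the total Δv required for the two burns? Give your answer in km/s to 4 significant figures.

Δv = 11.91 km/s

From Kepler's third law T² = 4π²r³/μ at r = 8.976×10^8 km, T = 5369 days = 5369 × 86400 s = 4.638816×10^8 s: μ = 4π²r³/T² = 1.32676×10^11 km³/s².
In km: r₁ = 1.35 × 1.496×10^8 = 2.0196×10^8 km; r₂ = 6.00 × 1.496×10^8 = 8.976×10^8 km.
The Hohmann ellipse has a_t = (r₁ + r₂)/2 = 5.4978×10^8 km.
Circular speed at r₁: v₁ = √(μ/r₁) = √(1.32676×10^11/2.0196×10^8) = 25.631 km/s.
On the transfer ellipse at r₁, vis-viva equation gives v_p = √[μ(2/r₁ − 1/a_t)] = 32.750 km/s.
First burn Δv₁ = |v_p − v₁| = 7.119 km/s.
At r₂, v₂ = √(μ/r₂) = 12.158 km/s.
Transfer-orbit speed at r₂: v_a = √[μ(2/r₂ − 1/a_t)] = 7.3687 km/s.
Second burn Δv₂ = |v₂ − v_a| = 4.789 km/s.
Total Δv = Δv₁ + Δv₂ = 11.91 km/s.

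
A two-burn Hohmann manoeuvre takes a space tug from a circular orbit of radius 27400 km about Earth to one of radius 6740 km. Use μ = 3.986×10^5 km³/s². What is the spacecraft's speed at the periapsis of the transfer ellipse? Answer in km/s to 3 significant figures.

Semi-major axis of the transfer orbit: a_t = (27400 + 6740)/2 = 17070 km.
At periapsis, r = 6740 km.
From the vis-viva equation, v = √[μ(2/r − 1/a_t)] = 9.743 km/s.

v = 9.74 km/s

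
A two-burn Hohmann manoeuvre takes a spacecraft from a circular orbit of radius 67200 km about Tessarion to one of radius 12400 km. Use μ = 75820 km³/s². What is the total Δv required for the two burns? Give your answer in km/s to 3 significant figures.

Δv = 1.21 km/s

Transfer-ellipse semi-major axis a_t = (r₁ + r₂)/2 = (67200 + 12400)/2 = 39800 km.
Circular speed at r₁: v₁ = √(μ/r₁) = √(75820/67200) = 1.0622 km/s.
On the transfer ellipse at r₁, v² = μ(2/r − 1/a) gives v_a = √[μ(2/r₁ − 1/a_t)] = 0.59289 km/s.
First burn Δv₁ = |v_a − v₁| = 0.4693 km/s.
Circular speed at r₂: v₂ = √(μ/r₂) = 2.4728 km/s.
Transfer-orbit speed at r₂: v_p = √[μ(2/r₂ − 1/a_t)] = 3.2131 km/s.
Second burn Δv₂ = |v₂ − v_p| = 0.7403 km/s.
Total Δv = Δv₁ + Δv₂ = 1.210 km/s.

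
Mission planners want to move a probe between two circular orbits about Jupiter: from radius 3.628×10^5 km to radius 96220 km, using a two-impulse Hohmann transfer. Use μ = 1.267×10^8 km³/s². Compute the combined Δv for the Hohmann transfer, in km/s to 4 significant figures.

Δv = 15.92 km/s

The Hohmann ellipse has a_t = (r₁ + r₂)/2 = 2.2951×10^5 km.
Circular speed at r₁: v₁ = √(μ/r₁) = √(1.267×10^8/3.628×10^5) = 18.688 km/s.
On the transfer ellipse at r₁, vis-viva gives v_a = √[μ(2/r₁ − 1/a_t)] = 12.100 km/s.
First burn Δv₁ = |v_a − v₁| = 6.588 km/s.
Circular speed at r₂: v₂ = √(μ/r₂) = 36.287 km/s.
Transfer-orbit speed at r₂: v_p = √[μ(2/r₂ − 1/a_t)] = 45.623 km/s.
Second burn Δv₂ = |v₂ − v_p| = 9.336 km/s.
Δv = Δv₁ + Δv₂ = 6.588 + 9.336 = 15.92 km/s.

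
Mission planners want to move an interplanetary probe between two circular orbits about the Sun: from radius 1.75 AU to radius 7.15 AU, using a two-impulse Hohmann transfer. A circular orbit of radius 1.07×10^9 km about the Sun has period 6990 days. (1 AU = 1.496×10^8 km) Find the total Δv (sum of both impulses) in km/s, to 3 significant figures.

From Kepler's third law T² = 4π²r³/μ at r = 1.07×10^9 km, T = 6990 days = 6990 × 86400 s = 6.03936×10^8 s: μ = 4π²r³/T² = 1.32596×10^11 km³/s².
In km: r₁ = 1.75 × 1.496×10^8 = 2.618×10^8 km; r₂ = 7.15 × 1.496×10^8 = 1.06964×10^9 km.
Semi-major axis of the transfer orbit: a_t = (2.618×10^8 + 1.06964×10^9)/2 = 6.6572×10^8 km.
At r₁ the circular-orbit speed is v₁ = √(μ/r₁) = 22.505 km/s.
Transfer-orbit speed at r₁ (vis-viva): v_p = √[μ(2/r₁ − 1/a_t)] = 28.527 km/s.
First burn Δv₁ = |v_p − v₁| = 6.022 km/s.
Circular speed at r₂: v₂ = √(μ/r₂) = 11.134 km/s.
Transfer-orbit speed at r₂: v_a = √[μ(2/r₂ − 1/a_t)] = 6.9821 km/s.
Second burn Δv₂ = |v₂ − v_a| = 4.152 km/s.
Total Δv = Δv₁ + Δv₂ = 10.17 km/s.

Δv = 10.2 km/s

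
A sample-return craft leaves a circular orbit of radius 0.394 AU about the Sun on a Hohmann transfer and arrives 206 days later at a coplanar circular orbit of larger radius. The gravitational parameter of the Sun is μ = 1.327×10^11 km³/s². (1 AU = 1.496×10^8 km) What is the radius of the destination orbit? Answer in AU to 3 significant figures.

In km: r₁ = 0.394 × 1.496×10^8 = 5.89424×10^7 km.
Transfer time t = 206 days = 1.77984×10^7 s, and t = π√(a_t³/μ).
So a_t = (μ t²/π²)^(1/3) = (1.327×10^11 × (1.77984×10^7)² / π²)^(1/3) = 1.6210×10^8 km.
Since a_t = (r₁ + r₂)/2, r₂ = 2a_t − r₁ = 2×1.6210×10^8 − 5.89424×10^7 = 2.652576×10^8 km.
In AU: r₂ = 2.652576×10^8 / 1.496×10^8 = 1.77 AU.

r₂ = 1.77 AU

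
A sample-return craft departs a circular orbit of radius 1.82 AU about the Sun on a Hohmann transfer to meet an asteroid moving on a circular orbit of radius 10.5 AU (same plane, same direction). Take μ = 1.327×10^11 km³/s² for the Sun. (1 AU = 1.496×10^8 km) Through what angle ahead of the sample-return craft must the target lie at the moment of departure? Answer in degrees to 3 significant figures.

φ = 99.1°

In km: r₁ = 1.82 × 1.496×10^8 = 2.72272×10^8 km; r₂ = 10.5 × 1.496×10^8 = 1.5708×10^9 km.
The Hohmann ellipse has a_t = (r₁ + r₂)/2 = 9.21536×10^8 km.
The half-period of the transfer ellipse is t = π√(a_t³/μ) = 2.4126×10^8 s.
The target's mean motion on its circular orbit is ω₂ = √(μ/r₂³) = 5.8513×10^-9 rad/s.
Angle swept by the target during transfer: ω₂·t = 1.4117 rad = 80.88°.
Arrival is 180° from departure on the ellipse, so φ = 180° − 80.88° = 99.1°.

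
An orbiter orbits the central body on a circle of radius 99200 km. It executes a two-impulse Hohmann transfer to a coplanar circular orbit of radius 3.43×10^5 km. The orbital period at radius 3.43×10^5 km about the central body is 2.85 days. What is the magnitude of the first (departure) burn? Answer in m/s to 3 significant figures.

Δv₁ = 4000 m/s

From Kepler's third law T² = 4π²r³/μ at r = 3.43×10^5 km, T = 2.85 days = 2.85 × 86400 s = 2.4624×10^5 s: μ = 4π²r³/T² = 2.62739×10^7 km³/s².
The Hohmann ellipse has a_t = (r₁ + r₂)/2 = 2.211×10^5 km.
Circular speed at r = 99200 km: v_c = √(μ/r) = 16.274 km/s.
Vis-viva on the transfer ellipse at r = 99200 km gives v_t = √[μ(2/r − 1/a_t)] = 20.270 km/s.
Δv₁ = |v_t − v_c| = |20.270 − 16.274| = 3.996 km/s.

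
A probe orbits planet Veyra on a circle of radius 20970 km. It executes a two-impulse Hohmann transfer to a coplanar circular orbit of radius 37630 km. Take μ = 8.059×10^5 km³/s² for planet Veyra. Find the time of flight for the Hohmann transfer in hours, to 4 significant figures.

The Hohmann ellipse has a_t = (r₁ + r₂)/2 = 29300 km.
Half the transfer-orbit period gives t = π√(a_t³/μ) = 17550 s.
Converting: 17550 s ÷ 3600 s/hour = 4.875 hours.

t = 4.875 hours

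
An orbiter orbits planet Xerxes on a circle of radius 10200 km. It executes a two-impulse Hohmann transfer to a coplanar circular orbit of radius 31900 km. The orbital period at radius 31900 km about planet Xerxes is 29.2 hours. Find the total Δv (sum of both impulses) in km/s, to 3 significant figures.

Δv = 1.36 km/s

From Kepler's third law T² = 4π²r³/μ at r = 31900 km, T = 29.2 hours = 29.2 × 3600 s = 1.0512×10^5 s: μ = 4π²r³/T² = 1.15974×10^5 km³/s².
Transfer-ellipse semi-major axis a_t = (r₁ + r₂)/2 = (10200 + 31900)/2 = 21050 km.
At r₁ the circular-orbit speed is v₁ = √(μ/r₁) = 3.372 km/s.
Transfer-orbit speed at r₁ (v² = μ(2/r − 1/a)): v_p = √[μ(2/r₁ − 1/a_t)] = 4.151 km/s.
First burn Δv₁ = |v_p − v₁| = 0.7790 km/s.
At r₂, v₂ = √(μ/r₂) = 1.9067 km/s.
Transfer-orbit speed at r₂: v_a = √[μ(2/r₂ − 1/a_t)] = 1.3273 km/s.
Second burn Δv₂ = |v₂ − v_a| = 0.5794 km/s.
Δv = Δv₁ + Δv₂ = 0.7790 + 0.5794 = 1.358 km/s.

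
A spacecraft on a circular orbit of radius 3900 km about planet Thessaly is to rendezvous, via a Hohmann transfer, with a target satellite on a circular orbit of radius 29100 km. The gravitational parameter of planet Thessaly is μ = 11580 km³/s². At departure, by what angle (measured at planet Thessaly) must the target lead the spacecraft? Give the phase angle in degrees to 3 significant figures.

φ = 103°

Semi-major axis of the transfer orbit: a_t = (3900 + 29100)/2 = 16500 km.
The half-period of the transfer ellipse is t = π√(a_t³/μ) = 61876 s.
Target angular speed ω₂ = √(μ/r₂³) = 2.1678×10^-5 rad/s.
Angle swept by the target during transfer: ω₂·t = 1.3413 rad = 76.85°.
The spacecraft traverses 180° on the transfer ellipse, so the target must lead by 180° − 76.85° = 103°.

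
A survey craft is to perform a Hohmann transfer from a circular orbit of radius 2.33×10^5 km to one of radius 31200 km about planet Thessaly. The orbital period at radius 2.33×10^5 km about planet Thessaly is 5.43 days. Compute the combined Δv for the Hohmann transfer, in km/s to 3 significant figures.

From Kepler's third law T² = 4π²r³/μ at r = 2.33×10^5 km, T = 5.43 days = 5.43 × 86400 s = 4.69152×10^5 s: μ = 4π²r³/T² = 2.26882×10^6 km³/s².
Semi-major axis of the transfer orbit: a_t = (2.330×10^5 + 31200)/2 = 1.321×10^5 km.
Circular speed at r₁: v₁ = √(μ/r₁) = √(2.26882×10^6/2.330×10^5) = 3.1205 km/s.
Transfer-orbit speed at r₁ (vis-viva equation): v_a = √[μ(2/r₁ − 1/a_t)] = 1.5165 km/s.
First burn Δv₁ = |v_a − v₁| = 1.604 km/s.
Circular speed at r₂: v₂ = √(μ/r₂) = 8.52752 km/s.
Transfer-orbit speed at r₂: v_p = √[μ(2/r₂ − 1/a_t)] = 11.3253 km/s.
Second burn Δv₂ = |v₂ − v_p| = 2.798 km/s.
Δv = Δv₁ + Δv₂ = 1.604 + 2.798 = 4.402 km/s.

Δv = 4.40 km/s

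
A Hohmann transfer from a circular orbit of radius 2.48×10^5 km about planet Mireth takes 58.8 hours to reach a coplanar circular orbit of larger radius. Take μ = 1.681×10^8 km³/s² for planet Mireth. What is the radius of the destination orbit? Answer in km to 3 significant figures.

Transfer time t = 58.8 hours = 2.1168×10^5 s, and t = π√(a_t³/μ).
So a_t = (μ t²/π²)^(1/3) = (1.681×10^8 × (2.1168×10^5)² / π²)^(1/3) = 9.1385×10^5 km.
Since a_t = (r₁ + r₂)/2, r₂ = 2a_t − r₁ = 2×9.1385×10^5 − 2.480×10^5 = 1.5797×10^6 km.

r₂ = 1.58×10^6 km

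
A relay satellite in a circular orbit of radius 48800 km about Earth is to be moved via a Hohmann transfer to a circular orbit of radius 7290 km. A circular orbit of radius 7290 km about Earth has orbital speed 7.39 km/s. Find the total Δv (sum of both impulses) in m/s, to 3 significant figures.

From the circular-orbit relation v² = μ/r at r = 7290 km: μ = v²r = (7.39)² × 7290 = 3.98122×10^5 km³/s².
Semi-major axis of the transfer orbit: a_t = (48800 + 7290)/2 = 28045 km.
At r₁ the circular-orbit speed is v₁ = √(μ/r₁) = 2.856 km/s.
On the transfer ellipse at r₁, vis-viva equation gives v_a = √[μ(2/r₁ − 1/a_t)] = 1.456 km/s.
First burn Δv₁ = |v_a − v₁| = 1.400 km/s.
At r₂, v₂ = √(μ/r₂) = 7.390 km/s.
Transfer-orbit speed at r₂: v_p = √[μ(2/r₂ − 1/a_t)] = 9.748 km/s.
Second burn Δv₂ = |v₂ − v_p| = 2.358 km/s.
Total Δv = Δv₁ + Δv₂ = 3.758 km/s.

Δv = 3760 m/s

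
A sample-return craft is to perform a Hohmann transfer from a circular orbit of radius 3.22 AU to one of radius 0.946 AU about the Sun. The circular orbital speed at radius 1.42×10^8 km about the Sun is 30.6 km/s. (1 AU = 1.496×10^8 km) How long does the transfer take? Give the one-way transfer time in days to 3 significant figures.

From the circular-orbit relation v² = μ/r at r = 1.42×10^8 km: μ = v²r = (30.6)² × 1.42×10^8 = 1.32963×10^11 km³/s².
In km: r₁ = 3.22 × 1.496×10^8 = 4.81712×10^8 km; r₂ = 0.946 × 1.496×10^8 = 1.415216×10^8 km.
Semi-major axis of the transfer orbit: a_t = (4.81712×10^8 + 1.415216×10^8)/2 = 3.116168×10^8 km.
By Kepler's third law the transfer-orbit period is T = 2π√(a_t³/μ), so t = T/2 = 4.7393×10^7 s.
Converting: 4.7393×10^7 s ÷ 86400 s/day = 549 days.

t = 549 days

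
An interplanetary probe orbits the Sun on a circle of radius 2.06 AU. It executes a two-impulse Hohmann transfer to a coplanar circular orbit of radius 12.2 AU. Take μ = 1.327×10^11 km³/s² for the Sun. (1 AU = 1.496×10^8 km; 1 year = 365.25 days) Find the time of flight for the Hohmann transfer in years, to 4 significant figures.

t = 9.520 years

In km: r₁ = 2.06 × 1.496×10^8 = 3.08176×10^8 km; r₂ = 12.2 × 1.496×10^8 = 1.82512×10^9 km.
The Hohmann ellipse has a_t = (r₁ + r₂)/2 = 1.066648×10^9 km.
Transfer time t = π√(a_t³/μ) = π√((1.066648×10^9)³ / 1.327×10^11) = 3.0043×10^8 s.
Converting: 3.0043×10^8 s ÷ 3.15576×10^7 s/year (365.25 × 86400) = 9.520 years.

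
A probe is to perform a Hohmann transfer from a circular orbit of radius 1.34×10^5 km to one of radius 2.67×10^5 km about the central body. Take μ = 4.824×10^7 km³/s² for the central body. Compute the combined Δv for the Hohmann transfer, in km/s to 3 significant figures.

Δv = 5.37 km/s

The Hohmann ellipse has a_t = (r₁ + r₂)/2 = 2.005×10^5 km.
Circular speed at r₁: v₁ = √(μ/r₁) = √(4.824×10^7/1.340×10^5) = 18.97367 km/s.
On the transfer ellipse at r₁, v² = μ(2/r − 1/a) gives v_p = √[μ(2/r₁ − 1/a_t)] = 21.89524 km/s.
First burn Δv₁ = |v_p − v₁| = 2.92157 km/s.
Circular speed at r₂: v₂ = √(μ/r₂) = 13.44151 km/s.
Transfer-orbit speed at r₂: v_a = √[μ(2/r₂ − 1/a_t)] = 10.98862 km/s.
Second burn Δv₂ = |v₂ − v_a| = 2.45289 km/s.
Total Δv = Δv₁ + Δv₂ = 5.374 km/s.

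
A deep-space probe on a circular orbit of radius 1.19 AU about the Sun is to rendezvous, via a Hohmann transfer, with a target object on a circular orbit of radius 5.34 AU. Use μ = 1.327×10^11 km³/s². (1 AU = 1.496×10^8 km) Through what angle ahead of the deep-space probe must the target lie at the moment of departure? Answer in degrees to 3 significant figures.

φ = 93.9°

In km: r₁ = 1.19 × 1.496×10^8 = 1.78024×10^8 km; r₂ = 5.34 × 1.496×10^8 = 7.98864×10^8 km.
Transfer-ellipse semi-major axis a_t = (r₁ + r₂)/2 = (1.78024×10^8 + 7.98864×10^8)/2 = 4.88444×10^8 km.
The half-period of the transfer ellipse is t = π√(a_t³/μ) = 9.310×10^7 s.
Target angular speed ω₂ = √(μ/r₂³) = 1.613×10^-8 rad/s.
Angle swept by the target during transfer: ω₂·t = 1.502 rad = 86.06°.
The deep-space probe traverses 180° on the transfer ellipse, so the target must lead by 180° − 86.06° = 93.9°.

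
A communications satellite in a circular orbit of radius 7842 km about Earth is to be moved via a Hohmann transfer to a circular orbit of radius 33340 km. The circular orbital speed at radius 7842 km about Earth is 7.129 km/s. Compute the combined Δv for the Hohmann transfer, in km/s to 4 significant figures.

Δv = 3.266 km/s

From the circular-orbit relation v² = μ/r at r = 7842 km: μ = v²r = (7.129)² × 7842 = 3.98551×10^5 km³/s².
Semi-major axis of the transfer orbit: a_t = (7842 + 33340)/2 = 20591 km.
At r₁ the circular-orbit speed is v₁ = √(μ/r₁) = 7.129 km/s.
On the transfer ellipse at r₁, vis-viva gives v_p = √[μ(2/r₁ − 1/a_t)] = 9.071 km/s.
First burn Δv₁ = |v_p − v₁| = 1.942 km/s.
At r₂, v₂ = √(μ/r₂) = 3.4575 km/s.
Transfer-orbit speed at r₂: v_a = √[μ(2/r₂ − 1/a_t)] = 2.1337 km/s.
Second burn Δv₂ = |v₂ − v_a| = 1.324 km/s.
Δv = Δv₁ + Δv₂ = 1.942 + 1.324 = 3.266 km/s.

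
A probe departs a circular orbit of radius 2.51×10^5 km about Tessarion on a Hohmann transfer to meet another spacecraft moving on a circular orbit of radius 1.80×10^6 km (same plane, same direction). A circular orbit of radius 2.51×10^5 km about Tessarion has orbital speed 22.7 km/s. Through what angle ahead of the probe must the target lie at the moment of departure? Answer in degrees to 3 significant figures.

φ = 103°

From the circular-orbit relation v² = μ/r at r = 2.51×10^5 km: μ = v²r = (22.7)² × 2.51×10^5 = 1.29338×10^8 km³/s².
The Hohmann ellipse has a_t = (r₁ + r₂)/2 = 1.0255×10^6 km.
Transfer time t = π√(a_t³/μ) = 2.86874×10^5 s.
The target's mean motion on its circular orbit is ω₂ = √(μ/r₂³) = 4.70927×10^-6 rad/s.
Angle swept by the target during transfer: ω₂·t = 1.35097 rad = 77.40°.
The probe traverses 180° on the transfer ellipse, so the target must lead by 180° − 77.40° = 103°.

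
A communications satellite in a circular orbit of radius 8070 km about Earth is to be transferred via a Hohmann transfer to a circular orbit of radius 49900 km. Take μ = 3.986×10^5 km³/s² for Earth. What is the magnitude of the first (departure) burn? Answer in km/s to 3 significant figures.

Semi-major axis of the transfer orbit: a_t = (8070 + 49900)/2 = 28985 km.
Circular speed at r = 8070 km: v_c = √(μ/r) = 7.028 km/s.
Transfer-orbit speed at the same r (vis-viva, a = a_t): v_t = √[μ(2/r − 1/a_t)] = 9.221 km/s.
Δv₁ = |v_t − v_c| = |9.221 − 7.028| = 2.193 km/s.

Δv₁ = 2.19 km/s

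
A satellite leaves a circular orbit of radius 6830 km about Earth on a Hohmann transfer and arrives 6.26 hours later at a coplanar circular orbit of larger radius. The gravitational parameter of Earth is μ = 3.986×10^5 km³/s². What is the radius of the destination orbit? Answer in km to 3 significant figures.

Transfer time t = 6.26 hours = 22536 s, and t = π√(a_t³/μ).
So a_t = (μ t²/π²)^(1/3) = (3.986×10^5 × (22536)² / π²)^(1/3) = 27374 km.
Since a_t = (r₁ + r₂)/2, r₂ = 2a_t − r₁ = 2×27374 − 6830 = 47918 km.

r₂ = 47900 km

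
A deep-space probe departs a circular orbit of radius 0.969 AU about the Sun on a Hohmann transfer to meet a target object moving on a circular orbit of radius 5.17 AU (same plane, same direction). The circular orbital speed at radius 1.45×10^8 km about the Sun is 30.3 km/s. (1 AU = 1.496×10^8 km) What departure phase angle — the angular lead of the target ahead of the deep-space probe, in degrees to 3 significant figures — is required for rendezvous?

From the circular-orbit relation v² = μ/r at r = 1.45×10^8 km: μ = v²r = (30.3)² × 1.45×10^8 = 1.33123×10^11 km³/s².
In km: r₁ = 0.969 × 1.496×10^8 = 1.449624×10^8 km; r₂ = 5.17 × 1.496×10^8 = 7.73432×10^8 km.
Transfer-ellipse semi-major axis a_t = (r₁ + r₂)/2 = (1.449624×10^8 + 7.73432×10^8)/2 = 4.591972×10^8 km.
Transfer time t = π√(a_t³/μ) = 8.4727×10^7 s.
The target's mean motion on its circular orbit is ω₂ = √(μ/r₂³) = 1.6963×10^-8 rad/s.
Angle swept by the target during transfer: ω₂·t = 1.4372 rad = 82.345°.
Arrival is 180° from departure on the ellipse, so φ = 180° − 82.345° = 97.7°.

φ = 97.7°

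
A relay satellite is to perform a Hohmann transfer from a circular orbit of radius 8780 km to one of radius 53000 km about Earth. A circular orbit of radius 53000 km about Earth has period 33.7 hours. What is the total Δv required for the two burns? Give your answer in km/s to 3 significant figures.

From Kepler's third law T² = 4π²r³/μ at r = 53000 km, T = 33.7 hours = 33.7 × 3600 s = 1.2132×10^5 s: μ = 4π²r³/T² = 3.99321×10^5 km³/s².
The Hohmann ellipse has a_t = (r₁ + r₂)/2 = 30890 km.
At r₁ the circular-orbit speed is v₁ = √(μ/r₁) = 6.744 km/s.
On the transfer ellipse at r₁, vis-viva equation gives v_p = √[μ(2/r₁ − 1/a_t)] = 8.834 km/s.
First burn Δv₁ = |v_p − v₁| = 2.090 km/s.
At r₂, v₂ = √(μ/r₂) = 2.74488 km/s.
Transfer-orbit speed at r₂: v_a = √[μ(2/r₂ − 1/a_t)] = 1.46340 km/s.
Second burn Δv₂ = |v₂ − v_a| = 1.281 km/s.
Total Δv = Δv₁ + Δv₂ = 3.371 km/s.

Δv = 3.37 km/s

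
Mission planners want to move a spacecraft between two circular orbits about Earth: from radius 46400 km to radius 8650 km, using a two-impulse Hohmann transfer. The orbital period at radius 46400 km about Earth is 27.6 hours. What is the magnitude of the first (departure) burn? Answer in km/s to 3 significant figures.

From Kepler's third law T² = 4π²r³/μ at r = 46400 km, T = 27.6 hours = 27.6 × 3600 s = 99360 s: μ = 4π²r³/T² = 3.99476×10^5 km³/s².
Semi-major axis of the transfer orbit: a_t = (46400 + 8650)/2 = 27525 km.
On the circular orbit at r = 46400 km, v_c = √(μ/r) = 2.934 km/s.
Transfer-orbit speed at the same r (vis-viva, a = a_t): v_t = √[μ(2/r − 1/a_t)] = 1.645 km/s.
Δv₁ = |v_t − v_c| = |1.645 − 2.934| = 1.289 km/s.

Δv₁ = 1.29 km/s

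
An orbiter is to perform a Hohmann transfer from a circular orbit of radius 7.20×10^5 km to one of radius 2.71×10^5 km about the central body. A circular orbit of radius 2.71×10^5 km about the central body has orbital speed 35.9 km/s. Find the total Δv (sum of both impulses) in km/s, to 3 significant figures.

From the circular-orbit relation v² = μ/r at r = 2.71×10^5 km: μ = v²r = (35.9)² × 2.71×10^5 = 3.49268×10^8 km³/s².
The Hohmann ellipse has a_t = (r₁ + r₂)/2 = 4.955×10^5 km.
At r₁ the circular-orbit speed is v₁ = √(μ/r₁) = 22.025 km/s.
Transfer-orbit speed at r₁ (vis-viva equation): v_a = √[μ(2/r₁ − 1/a_t)] = 16.288 km/s.
First burn Δv₁ = |v_a − v₁| = 5.737 km/s.
At r₂, v₂ = √(μ/r₂) = 35.900 km/s.
Transfer-orbit speed at r₂: v_p = √[μ(2/r₂ − 1/a_t)] = 43.275 km/s.
Second burn Δv₂ = |v₂ − v_p| = 7.375 km/s.
Δv = Δv₁ + Δv₂ = 5.737 + 7.375 = 13.11 km/s.

Δv = 13.1 km/s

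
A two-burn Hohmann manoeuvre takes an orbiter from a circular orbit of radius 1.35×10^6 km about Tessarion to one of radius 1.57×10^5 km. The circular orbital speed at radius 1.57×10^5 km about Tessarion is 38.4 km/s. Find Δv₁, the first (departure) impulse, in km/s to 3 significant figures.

From the circular-orbit relation v² = μ/r at r = 1.57×10^5 km: μ = v²r = (38.4)² × 1.57×10^5 = 2.31506×10^8 km³/s².
Transfer-ellipse semi-major axis a_t = (r₁ + r₂)/2 = (1.350×10^6 + 1.570×10^5)/2 = 7.535×10^5 km.
On the circular orbit at r = 1.350×10^6 km, v_c = √(μ/r) = 13.0953 km/s.
Vis-viva on the transfer ellipse at r = 1.350×10^6 km gives v_t = √[μ(2/r − 1/a_t)] = 5.97754 km/s.
Δv₁ = |v_t − v_c| = |5.97754 − 13.0953| = 7.118 km/s.

Δv₁ = 7.12 km/s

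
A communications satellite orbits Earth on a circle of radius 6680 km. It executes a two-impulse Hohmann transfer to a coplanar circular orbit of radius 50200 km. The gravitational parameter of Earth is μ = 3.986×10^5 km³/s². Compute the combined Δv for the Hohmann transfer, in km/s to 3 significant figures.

Δv = 3.99 km/s

The Hohmann ellipse has a_t = (r₁ + r₂)/2 = 28440 km.
Circular speed at r₁: v₁ = √(μ/r₁) = √(3.986×10^5/6680) = 7.7247 km/s.
Transfer-orbit speed at r₁ (vis-viva): v_p = √[μ(2/r₁ − 1/a_t)] = 10.263 km/s.
First burn Δv₁ = |v_p − v₁| = 2.538 km/s.
At r₂, v₂ = √(μ/r₂) = 2.818 km/s.
Transfer-orbit speed at r₂: v_a = √[μ(2/r₂ − 1/a_t)] = 1.366 km/s.
Second burn Δv₂ = |v₂ − v_a| = 1.452 km/s.
Total Δv = Δv₁ + Δv₂ = 3.990 km/s.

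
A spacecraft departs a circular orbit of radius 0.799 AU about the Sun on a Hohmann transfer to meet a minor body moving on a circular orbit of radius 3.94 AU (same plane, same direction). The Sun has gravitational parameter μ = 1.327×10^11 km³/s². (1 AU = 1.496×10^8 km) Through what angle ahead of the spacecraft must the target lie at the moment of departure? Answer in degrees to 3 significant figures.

In km: r₁ = 0.799 × 1.496×10^8 = 1.195304×10^8 km; r₂ = 3.94 × 1.496×10^8 = 5.89424×10^8 km.
The Hohmann ellipse has a_t = (r₁ + r₂)/2 = 3.544772×10^8 km.
The half-period of the transfer ellipse is t = π√(a_t³/μ) = 5.75568×10^7 s.
Target angular speed ω₂ = √(μ/r₂³) = 2.54562×10^-8 rad/s.
Angle swept by the target during transfer: ω₂·t = 1.46518 rad = 83.949°.
The spacecraft traverses 180° on the transfer ellipse, so the target must lead by 180° − 83.949° = 96.1°.

φ = 96.1°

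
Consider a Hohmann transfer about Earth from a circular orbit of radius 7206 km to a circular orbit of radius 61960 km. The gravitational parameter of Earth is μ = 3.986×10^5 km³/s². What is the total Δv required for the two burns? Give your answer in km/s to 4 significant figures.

Transfer-ellipse semi-major axis a_t = (r₁ + r₂)/2 = (7206 + 61960)/2 = 34583 km.
Circular speed at r₁: v₁ = √(μ/r₁) = √(3.986×10^5/7206) = 7.4374 km/s.
On the transfer ellipse at r₁, vis-viva gives v_p = √[μ(2/r₁ − 1/a_t)] = 9.9551 km/s.
First burn Δv₁ = |v_p − v₁| = 2.5177 km/s.
Circular speed at r₂: v₂ = √(μ/r₂) = 2.5364 km/s.
Transfer-orbit speed at r₂: v_a = √[μ(2/r₂ − 1/a_t)] = 1.1578 km/s.
Second burn Δv₂ = |v₂ − v_a| = 1.3786 km/s.
Δv = Δv₁ + Δv₂ = 2.5177 + 1.3786 = 3.896 km/s.

Δv = 3.896 km/s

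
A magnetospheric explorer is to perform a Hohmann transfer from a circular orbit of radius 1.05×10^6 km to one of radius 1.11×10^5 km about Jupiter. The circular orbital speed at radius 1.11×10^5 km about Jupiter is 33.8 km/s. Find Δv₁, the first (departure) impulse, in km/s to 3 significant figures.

From the circular-orbit relation v² = μ/r at r = 1.11×10^5 km: μ = v²r = (33.8)² × 1.11×10^5 = 1.26811×10^8 km³/s².
Semi-major axis of the transfer orbit: a_t = (1.050×10^6 + 1.110×10^5)/2 = 5.805×10^5 km.
Circular speed at r = 1.050×10^6 km: v_c = √(μ/r) = 10.99 km/s.
Vis-viva on the transfer ellipse at r = 1.050×10^6 km gives v_t = √[μ(2/r − 1/a_t)] = 4.806 km/s.
Δv₁ = |v_t − v_c| = |4.806 − 10.99| = 6.184 km/s.

Δv₁ = 6.18 km/s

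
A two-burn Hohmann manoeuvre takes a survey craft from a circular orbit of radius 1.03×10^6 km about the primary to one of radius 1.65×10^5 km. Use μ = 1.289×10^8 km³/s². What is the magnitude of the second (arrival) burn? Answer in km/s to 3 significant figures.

Δv₂ = 8.75 km/s

Semi-major axis of the transfer orbit: a_t = (1.030×10^6 + 1.650×10^5)/2 = 5.975×10^5 km.
On the circular orbit at r = 1.650×10^5 km, v_c = √(μ/r) = 27.950 km/s.
Vis-viva on the transfer ellipse at r = 1.650×10^5 km gives v_t = √[μ(2/r − 1/a_t)] = 36.697 km/s.
Δv₂ = |v_t − v_c| = |36.697 − 27.950| = 8.747 km/s.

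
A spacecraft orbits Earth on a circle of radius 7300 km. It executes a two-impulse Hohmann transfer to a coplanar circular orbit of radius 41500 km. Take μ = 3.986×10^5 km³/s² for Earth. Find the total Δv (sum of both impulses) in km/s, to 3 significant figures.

The Hohmann ellipse has a_t = (r₁ + r₂)/2 = 24400 km.
At r₁ the circular-orbit speed is v₁ = √(μ/r₁) = 7.389 km/s.
Transfer-orbit speed at r₁ (vis-viva): v_p = √[μ(2/r₁ − 1/a_t)] = 9.637 km/s.
First burn Δv₁ = |v_p − v₁| = 2.248 km/s.
Circular speed at r₂: v₂ = √(μ/r₂) = 3.099 km/s.
Transfer-orbit speed at r₂: v_a = √[μ(2/r₂ − 1/a_t)] = 1.695 km/s.
Second burn Δv₂ = |v₂ − v_a| = 1.404 km/s.
Total Δv = Δv₁ + Δv₂ = 3.652 km/s.

Δv = 3.65 km/s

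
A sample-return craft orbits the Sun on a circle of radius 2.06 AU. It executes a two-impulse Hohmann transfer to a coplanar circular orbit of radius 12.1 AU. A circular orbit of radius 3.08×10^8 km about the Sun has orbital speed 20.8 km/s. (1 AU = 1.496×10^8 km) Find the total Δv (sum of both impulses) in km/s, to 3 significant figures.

Δv = 10.3 km/s

From the circular-orbit relation v² = μ/r at r = 3.08×10^8 km: μ = v²r = (20.8)² × 3.08×10^8 = 1.33253×10^11 km³/s².
In km: r₁ = 2.06 × 1.496×10^8 = 3.08176×10^8 km; r₂ = 12.1 × 1.496×10^8 = 1.81016×10^9 km.
The Hohmann ellipse has a_t = (r₁ + r₂)/2 = 1.059168×10^9 km.
At r₁ the circular-orbit speed is v₁ = √(μ/r₁) = 20.79 km/s.
Transfer-orbit speed at r₁ (vis-viva equation): v_p = √[μ(2/r₁ − 1/a_t)] = 27.18 km/s.
First burn Δv₁ = |v_p − v₁| = 6.390 km/s.
Circular speed at r₂: v₂ = √(μ/r₂) = 8.580 km/s.
Transfer-orbit speed at r₂: v_a = √[μ(2/r₂ − 1/a_t)] = 4.628 km/s.
Second burn Δv₂ = |v₂ − v_a| = 3.952 km/s.
Δv = Δv₁ + Δv₂ = 6.390 + 3.952 = 10.34 km/s.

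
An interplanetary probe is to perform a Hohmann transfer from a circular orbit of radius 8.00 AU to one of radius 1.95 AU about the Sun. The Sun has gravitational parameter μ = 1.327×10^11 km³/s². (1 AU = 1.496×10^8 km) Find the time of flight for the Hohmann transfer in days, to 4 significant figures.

t = 2027 days

In km: r₁ = 8.00 × 1.496×10^8 = 1.1968×10^9 km; r₂ = 1.95 × 1.496×10^8 = 2.9172×10^8 km.
Semi-major axis of the transfer orbit: a_t = (1.1968×10^9 + 2.9172×10^8)/2 = 7.4426×10^8 km.
Transfer time t = π√(a_t³/μ) = π√((7.4426×10^8)³ / 1.327×10^11) = 1.751×10^8 s.
Converting: 1.751×10^8 s ÷ 86400 s/day = 2027 days.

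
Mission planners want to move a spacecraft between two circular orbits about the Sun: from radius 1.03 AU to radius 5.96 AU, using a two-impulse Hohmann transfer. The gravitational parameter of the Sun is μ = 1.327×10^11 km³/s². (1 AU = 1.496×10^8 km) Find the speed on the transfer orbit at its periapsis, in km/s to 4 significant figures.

v = 38.32 km/s

In km: r₁ = 1.03 × 1.496×10^8 = 1.54088×10^8 km; r₂ = 5.96 × 1.496×10^8 = 8.91616×10^8 km.
Semi-major axis of the transfer orbit: a_t = (1.54088×10^8 + 8.91616×10^8)/2 = 5.22852×10^8 km.
The periapsis of the transfer ellipse is at r = 1.54088×10^8 km.
Vis-viva: v = √[μ(2/r − 1/a_t)] = √[1.327×10^11 × (2/1.54088×10^8 − 1/5.22852×10^8)] = 38.32 km/s.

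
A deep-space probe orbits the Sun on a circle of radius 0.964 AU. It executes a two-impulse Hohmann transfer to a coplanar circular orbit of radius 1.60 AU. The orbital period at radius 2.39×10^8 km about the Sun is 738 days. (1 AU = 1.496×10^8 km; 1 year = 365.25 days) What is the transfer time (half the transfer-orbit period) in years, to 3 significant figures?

t = 0.726 years

From Kepler's third law T² = 4π²r³/μ at r = 2.39×10^8 km, T = 738 days = 738 × 86400 s = 6.37632×10^7 s: μ = 4π²r³/T² = 1.32560×10^11 km³/s².
In km: r₁ = 0.964 × 1.496×10^8 = 1.442144×10^8 km; r₂ = 1.60 × 1.496×10^8 = 2.3936×10^8 km.
Transfer-ellipse semi-major axis a_t = (r₁ + r₂)/2 = (1.442144×10^8 + 2.3936×10^8)/2 = 1.917872×10^8 km.
Transfer time t = π√(a_t³/μ) = π√((1.917872×10^8)³ / 1.32560×10^11) = 2.292×10^7 s.
Converting: 2.292×10^7 s ÷ 3.15576×10^7 s/year (365.25 × 86400) = 0.726 years.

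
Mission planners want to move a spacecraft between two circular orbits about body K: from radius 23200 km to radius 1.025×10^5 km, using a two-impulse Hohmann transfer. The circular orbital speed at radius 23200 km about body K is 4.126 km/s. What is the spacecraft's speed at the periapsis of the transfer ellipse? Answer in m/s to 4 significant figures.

From the circular-orbit relation v² = μ/r at r = 23200 km: μ = v²r = (4.126)² × 23200 = 3.94954×10^5 km³/s².
Semi-major axis of the transfer orbit: a_t = (23200 + 1.025×10^5)/2 = 62850 km.
The periapsis of the transfer ellipse is at r = 23200 km.
From the vis-viva equation, v = √[μ(2/r − 1/a_t)] = 5.269 km/s.

v = 5269 m/s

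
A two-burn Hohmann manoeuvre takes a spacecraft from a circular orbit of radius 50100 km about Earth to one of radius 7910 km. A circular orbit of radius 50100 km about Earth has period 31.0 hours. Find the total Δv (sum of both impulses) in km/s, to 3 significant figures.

Δv = 3.58 km/s

From Kepler's third law T² = 4π²r³/μ at r = 50100 km, T = 31.0 hours = 31.0 × 3600 s = 1.116×10^5 s: μ = 4π²r³/T² = 3.98607×10^5 km³/s².
Semi-major axis of the transfer orbit: a_t = (50100 + 7910)/2 = 29005 km.
At r₁ the circular-orbit speed is v₁ = √(μ/r₁) = 2.821 km/s.
On the transfer ellipse at r₁, vis-viva gives v_a = √[μ(2/r₁ − 1/a_t)] = 1.473 km/s.
First burn Δv₁ = |v_a − v₁| = 1.348 km/s.
At r₂, v₂ = √(μ/r₂) = 7.099 km/s.
Transfer-orbit speed at r₂: v_p = √[μ(2/r₂ − 1/a_t)] = 9.330 km/s.
Second burn Δv₂ = |v₂ − v_p| = 2.231 km/s.
Total Δv = Δv₁ + Δv₂ = 3.579 km/s.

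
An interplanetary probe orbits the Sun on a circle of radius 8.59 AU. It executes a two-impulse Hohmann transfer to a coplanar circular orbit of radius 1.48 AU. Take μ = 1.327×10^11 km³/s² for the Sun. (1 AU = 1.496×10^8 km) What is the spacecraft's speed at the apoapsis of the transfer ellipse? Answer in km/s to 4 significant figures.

In km: r₁ = 8.59 × 1.496×10^8 = 1.285064×10^9 km; r₂ = 1.48 × 1.496×10^8 = 2.21408×10^8 km.
Transfer-ellipse semi-major axis a_t = (r₁ + r₂)/2 = (1.285064×10^9 + 2.21408×10^8)/2 = 7.53236×10^8 km.
At apoapsis, r = 1.285064×10^9 km.
Applying v² = μ(2/r − 1/a_t): v = 5.509 km/s.

v = 5.509 km/s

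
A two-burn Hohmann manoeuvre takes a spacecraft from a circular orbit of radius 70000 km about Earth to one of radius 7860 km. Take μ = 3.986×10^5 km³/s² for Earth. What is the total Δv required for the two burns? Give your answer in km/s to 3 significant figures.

The Hohmann ellipse has a_t = (r₁ + r₂)/2 = 38930 km.
At r₁ the circular-orbit speed is v₁ = √(μ/r₁) = 2.386 km/s.
Transfer-orbit speed at r₁ (vis-viva equation): v_a = √[μ(2/r₁ − 1/a_t)] = 1.072 km/s.
First burn Δv₁ = |v_a − v₁| = 1.314 km/s.
At r₂, v₂ = √(μ/r₂) = 7.121 km/s.
Transfer-orbit speed at r₂: v_p = √[μ(2/r₂ − 1/a_t)] = 9.549 km/s.
Second burn Δv₂ = |v₂ − v_p| = 2.428 km/s.
Δv = Δv₁ + Δv₂ = 1.314 + 2.428 = 3.742 km/s.

Δv = 3.74 km/s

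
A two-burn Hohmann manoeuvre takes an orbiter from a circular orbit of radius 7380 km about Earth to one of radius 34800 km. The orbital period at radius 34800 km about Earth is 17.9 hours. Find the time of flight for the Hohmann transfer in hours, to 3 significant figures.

From Kepler's third law T² = 4π²r³/μ at r = 34800 km, T = 17.9 hours = 17.9 × 3600 s = 64440 s: μ = 4π²r³/T² = 4.00670×10^5 km³/s².
Semi-major axis of the transfer orbit: a_t = (7380 + 34800)/2 = 21090 km.
By Kepler's third law the transfer-orbit period is T = 2π√(a_t³/μ), so t = T/2 = 15200 s.
Converting: 15200 s ÷ 3600 s/hour = 4.22 hours.

t = 4.22 hours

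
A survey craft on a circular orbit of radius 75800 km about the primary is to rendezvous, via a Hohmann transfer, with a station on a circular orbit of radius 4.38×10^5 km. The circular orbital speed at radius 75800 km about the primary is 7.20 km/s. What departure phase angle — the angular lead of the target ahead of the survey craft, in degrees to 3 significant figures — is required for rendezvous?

φ = 99.1°

From the circular-orbit relation v² = μ/r at r = 75800 km: μ = v²r = (7.20)² × 75800 = 3.92947×10^6 km³/s².
The Hohmann ellipse has a_t = (r₁ + r₂)/2 = 2.569×10^5 km.
The half-period of the transfer ellipse is t = π√(a_t³/μ) = 2.0636×10^5 s.
Target angular speed ω₂ = √(μ/r₂³) = 6.8384×10^-6 rad/s.
Angle swept by the target during transfer: ω₂·t = 1.4112 rad = 80.86°.
Arrival is 180° from departure on the ellipse, so φ = 180° − 80.86° = 99.1°.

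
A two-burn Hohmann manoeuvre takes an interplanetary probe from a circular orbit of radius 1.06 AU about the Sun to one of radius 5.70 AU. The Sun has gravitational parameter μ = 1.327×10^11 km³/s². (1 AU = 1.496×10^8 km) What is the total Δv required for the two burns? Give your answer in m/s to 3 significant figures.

In km: r₁ = 1.06 × 1.496×10^8 = 1.58576×10^8 km; r₂ = 5.70 × 1.496×10^8 = 8.5272×10^8 km.
Semi-major axis of the transfer orbit: a_t = (1.58576×10^8 + 8.5272×10^8)/2 = 5.05648×10^8 km.
Circular speed at r₁: v₁ = √(μ/r₁) = √(1.327×10^11/1.58576×10^8) = 28.928 km/s.
On the transfer ellipse at r₁, v² = μ(2/r − 1/a) gives v_p = √[μ(2/r₁ − 1/a_t)] = 37.566 km/s.
First burn Δv₁ = |v_p − v₁| = 8.638 km/s.
Circular speed at r₂: v₂ = √(μ/r₂) = 12.475 km/s.
Transfer-orbit speed at r₂: v_a = √[μ(2/r₂ − 1/a_t)] = 6.9860 km/s.
Second burn Δv₂ = |v₂ − v_a| = 5.489 km/s.
Total Δv = Δv₁ + Δv₂ = 14.13 km/s.

Δv = 14100 m/s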